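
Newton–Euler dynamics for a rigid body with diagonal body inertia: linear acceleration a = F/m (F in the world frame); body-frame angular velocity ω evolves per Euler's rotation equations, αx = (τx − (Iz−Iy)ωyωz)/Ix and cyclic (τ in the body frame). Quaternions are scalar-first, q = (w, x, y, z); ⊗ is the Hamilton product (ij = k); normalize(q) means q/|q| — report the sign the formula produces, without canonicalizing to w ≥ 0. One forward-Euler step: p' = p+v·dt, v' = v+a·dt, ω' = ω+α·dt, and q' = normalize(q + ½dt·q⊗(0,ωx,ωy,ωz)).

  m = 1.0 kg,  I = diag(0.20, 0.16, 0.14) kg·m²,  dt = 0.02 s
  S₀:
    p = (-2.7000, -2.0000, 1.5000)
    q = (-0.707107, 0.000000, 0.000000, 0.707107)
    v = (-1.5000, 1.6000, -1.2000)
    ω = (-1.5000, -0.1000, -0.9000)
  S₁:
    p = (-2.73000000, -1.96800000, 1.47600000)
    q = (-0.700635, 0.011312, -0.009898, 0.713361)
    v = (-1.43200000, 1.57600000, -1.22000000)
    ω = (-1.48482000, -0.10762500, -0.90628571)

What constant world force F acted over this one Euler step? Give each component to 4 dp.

F = (3.4000, -1.2000, -1.0000)

Δv = v₁−v₀ = (0.06800000, -0.02400000, -0.02000000)
F = m·Δv/dt = (3.4000, -1.2000, -1.0000)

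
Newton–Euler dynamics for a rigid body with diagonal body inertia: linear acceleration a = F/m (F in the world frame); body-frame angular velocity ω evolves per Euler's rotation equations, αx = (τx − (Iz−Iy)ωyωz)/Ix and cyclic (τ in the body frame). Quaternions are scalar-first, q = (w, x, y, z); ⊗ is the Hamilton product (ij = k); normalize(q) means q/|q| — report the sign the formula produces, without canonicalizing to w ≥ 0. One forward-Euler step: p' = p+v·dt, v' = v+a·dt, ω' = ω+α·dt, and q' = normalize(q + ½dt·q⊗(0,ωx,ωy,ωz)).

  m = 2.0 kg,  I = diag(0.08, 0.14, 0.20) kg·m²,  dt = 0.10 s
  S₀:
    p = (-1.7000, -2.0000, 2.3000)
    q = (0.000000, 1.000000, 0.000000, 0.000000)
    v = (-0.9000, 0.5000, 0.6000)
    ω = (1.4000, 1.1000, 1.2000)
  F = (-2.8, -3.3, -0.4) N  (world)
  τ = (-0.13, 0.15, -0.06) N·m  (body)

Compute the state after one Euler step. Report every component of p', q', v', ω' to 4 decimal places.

p + v·dt = (-1.7900, -1.9500, 2.3600)
new velocity v' = (-1.0400, 0.3350, 0.5800)
α = I⁻¹(τ − ω×Iω) = (-2.6150, 2.5114, -0.7620)
new body rate ω' = (1.1385, 1.3511, 1.1238)
Hamilton product q⊗(0,ω) = (-1.4000000, 0.0000000, -1.2000000, 1.1000000)
updated quaternion q' = (-0.0696, 0.9943, -0.0597, 0.0547)

p' = (-1.7900, -1.9500, 2.3600)
q' = (-0.0696, 0.9943, -0.0597, 0.0547)
v' = (-1.0400, 0.3350, 0.5800)
ω' = (1.1385, 1.3511, 1.1238)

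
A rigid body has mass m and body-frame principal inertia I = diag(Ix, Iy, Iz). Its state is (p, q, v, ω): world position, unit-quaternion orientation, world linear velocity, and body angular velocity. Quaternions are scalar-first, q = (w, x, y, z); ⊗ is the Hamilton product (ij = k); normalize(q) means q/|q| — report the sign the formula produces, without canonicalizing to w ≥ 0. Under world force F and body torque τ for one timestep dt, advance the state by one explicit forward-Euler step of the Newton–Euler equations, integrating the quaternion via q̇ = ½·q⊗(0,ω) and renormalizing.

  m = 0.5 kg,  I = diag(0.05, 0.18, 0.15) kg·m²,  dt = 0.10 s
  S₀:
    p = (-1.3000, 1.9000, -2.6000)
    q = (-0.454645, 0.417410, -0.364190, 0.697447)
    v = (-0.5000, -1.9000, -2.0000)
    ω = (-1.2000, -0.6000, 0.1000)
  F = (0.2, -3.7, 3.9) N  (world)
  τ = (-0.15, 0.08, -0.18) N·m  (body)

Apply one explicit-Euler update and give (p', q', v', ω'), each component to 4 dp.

a = (0.4000, -7.4000, 7.8000)
p' = p + v·dt = (-1.3500, 1.7100, -2.8000)
v' = v + a·dt = (-0.4600, -2.6400, -1.2200)
precession coupling ω×(Iω) = (0.0018, 0.0120, 0.0936)
(τ − ω×Iω)/I = (-3.0360, 0.3778, -1.8240)
new body rate ω' = (-1.5036, -0.5622, -0.0824)
Hamilton product q⊗(0,ω) = (0.2126333, 0.9276232, -0.6058904, -0.7329385)
q + ½dt·q⊗(0,ω), renormalized = (-0.4430, 0.4627, -0.3936, 0.6593)

p' = (-1.3500, 1.7100, -2.8000)
q' = (-0.4430, 0.4627, -0.3936, 0.6593)
v' = (-0.4600, -2.6400, -1.2200)
ω' = (-1.5036, -0.5622, -0.0824)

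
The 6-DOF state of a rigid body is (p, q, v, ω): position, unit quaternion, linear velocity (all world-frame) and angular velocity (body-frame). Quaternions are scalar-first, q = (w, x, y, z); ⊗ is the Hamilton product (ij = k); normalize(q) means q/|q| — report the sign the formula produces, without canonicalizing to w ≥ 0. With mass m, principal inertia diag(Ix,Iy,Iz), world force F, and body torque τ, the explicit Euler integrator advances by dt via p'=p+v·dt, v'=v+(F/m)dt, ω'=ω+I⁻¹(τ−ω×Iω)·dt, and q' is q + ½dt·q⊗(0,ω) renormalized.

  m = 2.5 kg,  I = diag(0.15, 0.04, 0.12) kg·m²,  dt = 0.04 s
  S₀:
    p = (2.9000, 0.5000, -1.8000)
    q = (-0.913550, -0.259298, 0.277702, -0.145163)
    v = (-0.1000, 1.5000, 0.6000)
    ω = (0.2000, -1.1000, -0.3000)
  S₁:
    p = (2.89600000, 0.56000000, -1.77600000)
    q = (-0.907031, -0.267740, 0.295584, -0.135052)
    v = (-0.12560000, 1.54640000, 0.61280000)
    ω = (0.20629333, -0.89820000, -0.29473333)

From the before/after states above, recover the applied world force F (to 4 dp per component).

F = (-1.6000, 2.9000, 0.8000)

velocity change Δv = (-0.02560000, 0.04640000, 0.01280000)
F = m·Δv/dt = (-1.6000, 2.9000, 0.8000)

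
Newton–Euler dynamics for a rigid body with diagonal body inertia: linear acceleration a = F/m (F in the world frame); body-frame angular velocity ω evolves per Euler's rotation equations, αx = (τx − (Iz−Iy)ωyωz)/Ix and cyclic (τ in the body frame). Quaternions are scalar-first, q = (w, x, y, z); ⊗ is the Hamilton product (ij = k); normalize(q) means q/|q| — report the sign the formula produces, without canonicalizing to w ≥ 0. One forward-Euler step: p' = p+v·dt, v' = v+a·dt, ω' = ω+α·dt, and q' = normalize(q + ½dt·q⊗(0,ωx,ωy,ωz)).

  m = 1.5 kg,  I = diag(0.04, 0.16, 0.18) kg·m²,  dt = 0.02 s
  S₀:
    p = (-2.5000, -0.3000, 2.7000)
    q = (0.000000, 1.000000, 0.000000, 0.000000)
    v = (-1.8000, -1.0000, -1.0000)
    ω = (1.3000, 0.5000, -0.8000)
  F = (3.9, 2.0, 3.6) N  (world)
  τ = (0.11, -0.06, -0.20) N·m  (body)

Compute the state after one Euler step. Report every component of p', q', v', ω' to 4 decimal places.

p' = (-2.5360, -0.3200, 2.6800)
q' = (-0.0130, 0.9999, 0.0080, 0.0050)
v' = (-1.7480, -0.9733, -0.9520)
ω' = (1.3590, 0.4743, -0.8309)

gyro term ω×Iω = (-0.0080, 0.1456, 0.0780)
α = I⁻¹(τ − ω×Iω) = (2.9500, -1.2850, -1.5444)
ω + α·dt = (1.3590, 0.4743, -0.8309)
2q̇ = q⊗(0,ω) = (-1.3000000, 0.0000000, 0.8000000, 0.5000000)
updated quaternion q' = (-0.0130, 0.9999, 0.0080, 0.0050)
a = F/m = (2.6000, 1.3333, 2.4000)
new position p' = (-2.5360, -0.3200, 2.6800)
v + (F/m)dt = (-1.7480, -0.9733, -0.9520)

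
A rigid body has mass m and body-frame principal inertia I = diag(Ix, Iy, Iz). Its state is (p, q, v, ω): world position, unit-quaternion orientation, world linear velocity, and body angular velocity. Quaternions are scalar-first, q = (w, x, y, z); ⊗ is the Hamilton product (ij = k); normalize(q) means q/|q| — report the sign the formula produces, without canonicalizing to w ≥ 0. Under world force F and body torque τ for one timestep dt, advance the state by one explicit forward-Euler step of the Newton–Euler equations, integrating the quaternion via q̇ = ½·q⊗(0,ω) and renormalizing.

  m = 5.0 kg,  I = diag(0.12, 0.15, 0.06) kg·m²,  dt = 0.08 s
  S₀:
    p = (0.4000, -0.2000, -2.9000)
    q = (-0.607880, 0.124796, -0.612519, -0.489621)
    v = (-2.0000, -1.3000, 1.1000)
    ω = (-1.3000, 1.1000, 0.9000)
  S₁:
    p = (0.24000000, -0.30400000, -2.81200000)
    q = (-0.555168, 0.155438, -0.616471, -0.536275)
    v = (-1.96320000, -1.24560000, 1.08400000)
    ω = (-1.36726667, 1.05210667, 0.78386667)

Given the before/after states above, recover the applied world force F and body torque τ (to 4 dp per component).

v₁ − v₀ = (0.03680000, 0.05440000, -0.01600000)
F = m·Δv/dt = (2.3000, 3.4000, -1.0000)
ω₁ − ω₀ = (-0.06726667, -0.04789333, -0.11613333)
I·α + gyro = (-0.1900, -0.1600, -0.1300)

F = (2.3000, 3.4000, -1.0000)
τ = (-0.1900, -0.1600, -0.1300)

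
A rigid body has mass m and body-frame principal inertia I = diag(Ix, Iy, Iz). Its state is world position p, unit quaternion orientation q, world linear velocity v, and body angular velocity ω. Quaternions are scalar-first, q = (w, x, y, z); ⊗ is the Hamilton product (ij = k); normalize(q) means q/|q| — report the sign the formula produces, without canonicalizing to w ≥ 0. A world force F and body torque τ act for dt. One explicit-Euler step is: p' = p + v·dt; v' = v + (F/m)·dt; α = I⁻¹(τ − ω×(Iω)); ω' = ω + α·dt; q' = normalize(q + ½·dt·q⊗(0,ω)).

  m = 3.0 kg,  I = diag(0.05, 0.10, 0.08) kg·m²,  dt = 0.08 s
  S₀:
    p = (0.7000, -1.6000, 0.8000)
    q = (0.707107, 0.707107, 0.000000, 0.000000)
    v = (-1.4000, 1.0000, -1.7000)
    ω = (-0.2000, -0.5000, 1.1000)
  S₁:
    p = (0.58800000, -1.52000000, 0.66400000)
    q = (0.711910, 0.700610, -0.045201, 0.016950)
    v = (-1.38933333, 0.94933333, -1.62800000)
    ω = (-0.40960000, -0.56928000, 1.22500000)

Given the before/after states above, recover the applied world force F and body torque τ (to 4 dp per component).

velocity change Δv = (0.01066667, -0.05066667, 0.07200000)
F = m·Δv/dt = (0.4000, -1.9000, 2.7000)
ω₁ − ω₀ = (-0.20960000, -0.06928000, 0.12500000)
gyro term ω₀×Iω₀ = (0.0110, 0.0066, 0.0050)
τ = I·(Δω/dt) + ω₀×(Iω₀) = (-0.1200, -0.0800, 0.1300)

F = (0.4000, -1.9000, 2.7000)
τ = (-0.1200, -0.0800, 0.1300)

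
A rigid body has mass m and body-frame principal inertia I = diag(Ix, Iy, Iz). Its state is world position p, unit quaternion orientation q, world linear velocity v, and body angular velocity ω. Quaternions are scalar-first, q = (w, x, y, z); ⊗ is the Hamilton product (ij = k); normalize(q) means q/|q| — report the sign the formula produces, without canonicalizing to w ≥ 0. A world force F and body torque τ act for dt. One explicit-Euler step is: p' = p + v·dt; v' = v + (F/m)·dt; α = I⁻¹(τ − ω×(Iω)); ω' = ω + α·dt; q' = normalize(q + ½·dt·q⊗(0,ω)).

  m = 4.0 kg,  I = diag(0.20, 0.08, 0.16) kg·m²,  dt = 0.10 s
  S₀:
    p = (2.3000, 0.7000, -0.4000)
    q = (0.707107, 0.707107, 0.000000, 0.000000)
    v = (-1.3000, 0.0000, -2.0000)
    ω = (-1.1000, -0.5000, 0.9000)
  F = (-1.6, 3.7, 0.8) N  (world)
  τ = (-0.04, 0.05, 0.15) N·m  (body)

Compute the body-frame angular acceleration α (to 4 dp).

α = (-0.0200, 1.1200, 1.3500)

ω×(Iω) gyroscopic = (-0.0360, -0.0396, -0.0660)
(τ − ω×Iω)/I = (-0.0200, 1.1200, 1.3500)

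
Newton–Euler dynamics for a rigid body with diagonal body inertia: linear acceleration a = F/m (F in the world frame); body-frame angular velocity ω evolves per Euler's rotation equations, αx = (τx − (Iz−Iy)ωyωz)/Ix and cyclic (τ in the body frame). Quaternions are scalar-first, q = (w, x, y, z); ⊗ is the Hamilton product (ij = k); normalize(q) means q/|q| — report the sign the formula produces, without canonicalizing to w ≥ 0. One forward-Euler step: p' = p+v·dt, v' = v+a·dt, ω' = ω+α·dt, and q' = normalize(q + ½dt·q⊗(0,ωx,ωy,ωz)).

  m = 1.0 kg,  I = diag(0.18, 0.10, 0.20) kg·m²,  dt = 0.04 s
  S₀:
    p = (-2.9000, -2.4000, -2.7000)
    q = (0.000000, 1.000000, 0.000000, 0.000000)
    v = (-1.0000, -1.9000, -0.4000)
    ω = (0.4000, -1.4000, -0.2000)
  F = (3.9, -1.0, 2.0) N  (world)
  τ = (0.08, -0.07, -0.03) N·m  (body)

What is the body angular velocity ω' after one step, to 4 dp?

precession coupling ω×(Iω) = (0.0280, 0.0016, 0.0448)
α = I⁻¹(τ − ω×Iω) = (0.2889, -0.7160, -0.3740)
ω + α·dt = (0.4116, -1.4286, -0.2150)

ω' = (0.4116, -1.4286, -0.2150)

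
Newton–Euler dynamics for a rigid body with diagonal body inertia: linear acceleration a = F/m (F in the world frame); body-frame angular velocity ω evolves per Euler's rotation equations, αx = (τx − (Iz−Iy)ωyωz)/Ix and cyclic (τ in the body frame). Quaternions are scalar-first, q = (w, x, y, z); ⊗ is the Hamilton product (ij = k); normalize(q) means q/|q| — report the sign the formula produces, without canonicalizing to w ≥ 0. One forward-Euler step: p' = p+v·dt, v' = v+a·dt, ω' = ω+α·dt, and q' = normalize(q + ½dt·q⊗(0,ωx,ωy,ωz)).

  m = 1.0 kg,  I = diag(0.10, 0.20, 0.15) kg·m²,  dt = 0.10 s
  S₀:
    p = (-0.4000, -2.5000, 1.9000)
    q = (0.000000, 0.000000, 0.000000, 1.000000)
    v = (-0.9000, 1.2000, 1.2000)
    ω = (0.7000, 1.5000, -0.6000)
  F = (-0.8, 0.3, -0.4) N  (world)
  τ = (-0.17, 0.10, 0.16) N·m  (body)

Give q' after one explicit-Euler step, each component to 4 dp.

q' = (0.0299, -0.0747, 0.0349, 0.9961)

2q̇ = q⊗(0,ω) = (0.6000000, -1.5000000, 0.7000000, 0.0000000)
updated quaternion q' = (0.0299, -0.0747, 0.0349, 0.9961)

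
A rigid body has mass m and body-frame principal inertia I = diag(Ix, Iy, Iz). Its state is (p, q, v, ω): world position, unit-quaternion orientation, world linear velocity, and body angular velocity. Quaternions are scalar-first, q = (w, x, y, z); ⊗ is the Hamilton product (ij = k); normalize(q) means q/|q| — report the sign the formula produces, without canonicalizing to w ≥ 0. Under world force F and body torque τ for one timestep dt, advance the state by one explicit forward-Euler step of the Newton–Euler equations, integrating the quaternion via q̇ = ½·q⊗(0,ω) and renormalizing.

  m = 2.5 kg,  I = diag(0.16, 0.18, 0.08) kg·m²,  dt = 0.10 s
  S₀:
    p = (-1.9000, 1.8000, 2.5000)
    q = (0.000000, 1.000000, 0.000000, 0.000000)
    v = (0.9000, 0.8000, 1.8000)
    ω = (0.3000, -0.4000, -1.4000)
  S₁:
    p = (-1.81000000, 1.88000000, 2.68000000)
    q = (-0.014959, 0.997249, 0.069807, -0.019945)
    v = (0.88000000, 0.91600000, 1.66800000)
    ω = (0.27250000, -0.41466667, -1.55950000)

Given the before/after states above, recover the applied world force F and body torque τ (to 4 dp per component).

F = (-0.5000, 2.9000, -3.3000)
τ = (-0.1000, -0.0600, -0.1300)

Δv = v₁−v₀ = (-0.02000000, 0.11600000, -0.13200000)
applied force F = (-0.5000, 2.9000, -3.3000)
rate change Δω = (-0.02750000, -0.01466667, -0.15950000)
I·α + gyro = (-0.1000, -0.0600, -0.1300)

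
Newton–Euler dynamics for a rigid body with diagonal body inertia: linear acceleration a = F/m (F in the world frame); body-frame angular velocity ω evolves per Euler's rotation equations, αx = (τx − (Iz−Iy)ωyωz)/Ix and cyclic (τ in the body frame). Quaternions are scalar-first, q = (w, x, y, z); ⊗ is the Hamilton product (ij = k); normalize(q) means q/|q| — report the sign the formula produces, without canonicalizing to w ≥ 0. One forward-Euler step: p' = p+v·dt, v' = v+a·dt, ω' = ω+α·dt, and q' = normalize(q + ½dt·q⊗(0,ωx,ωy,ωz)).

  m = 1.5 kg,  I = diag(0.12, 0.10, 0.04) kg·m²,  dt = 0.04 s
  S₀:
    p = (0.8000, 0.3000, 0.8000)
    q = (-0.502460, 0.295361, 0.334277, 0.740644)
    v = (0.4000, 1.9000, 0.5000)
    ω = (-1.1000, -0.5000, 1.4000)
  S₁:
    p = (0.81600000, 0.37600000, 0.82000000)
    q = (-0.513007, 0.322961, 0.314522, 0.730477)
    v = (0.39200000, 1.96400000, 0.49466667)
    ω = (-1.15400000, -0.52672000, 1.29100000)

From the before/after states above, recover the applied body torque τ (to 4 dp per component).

τ = (-0.1200, -0.1900, -0.1200)

rate change Δω = (-0.05400000, -0.02672000, -0.10900000)
gyro term ω₀×Iω₀ = (0.0420, -0.1232, -0.0110)
applied torque τ = (-0.1200, -0.1900, -0.1200)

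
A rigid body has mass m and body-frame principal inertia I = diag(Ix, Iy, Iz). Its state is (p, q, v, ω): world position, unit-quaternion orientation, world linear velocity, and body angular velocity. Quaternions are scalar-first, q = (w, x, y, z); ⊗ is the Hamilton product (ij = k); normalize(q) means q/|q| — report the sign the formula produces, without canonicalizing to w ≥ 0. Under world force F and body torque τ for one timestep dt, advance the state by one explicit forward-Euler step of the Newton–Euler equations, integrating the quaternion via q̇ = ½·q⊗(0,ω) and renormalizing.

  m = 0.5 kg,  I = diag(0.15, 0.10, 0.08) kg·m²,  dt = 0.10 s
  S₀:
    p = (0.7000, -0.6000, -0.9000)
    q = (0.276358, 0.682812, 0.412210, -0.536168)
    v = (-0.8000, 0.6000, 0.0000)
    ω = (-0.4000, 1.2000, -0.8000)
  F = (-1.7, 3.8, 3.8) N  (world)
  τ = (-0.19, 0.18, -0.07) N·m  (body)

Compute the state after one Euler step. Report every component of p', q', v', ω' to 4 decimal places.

p + v·dt = (0.6200, -0.5400, -0.9000)
new velocity v' = (-1.1400, 1.3600, 0.7600)
ω×(Iω) gyroscopic = (0.0192, 0.0224, 0.0240)
angular accel α = (-1.3947, 1.5760, -1.1750)
ω' = ω + α·dt = (-0.5395, 1.3576, -0.9175)
q⊗(0,ω) = (-0.6504616, 0.2030904, 1.0923464, 0.7631720)
updated quaternion q' = (0.2432, 0.6910, 0.4655, -0.4966)

p' = (0.6200, -0.5400, -0.9000)
q' = (0.2432, 0.6910, 0.4655, -0.4966)
v' = (-1.1400, 1.3600, 0.7600)
ω' = (-0.5395, 1.3576, -0.9175)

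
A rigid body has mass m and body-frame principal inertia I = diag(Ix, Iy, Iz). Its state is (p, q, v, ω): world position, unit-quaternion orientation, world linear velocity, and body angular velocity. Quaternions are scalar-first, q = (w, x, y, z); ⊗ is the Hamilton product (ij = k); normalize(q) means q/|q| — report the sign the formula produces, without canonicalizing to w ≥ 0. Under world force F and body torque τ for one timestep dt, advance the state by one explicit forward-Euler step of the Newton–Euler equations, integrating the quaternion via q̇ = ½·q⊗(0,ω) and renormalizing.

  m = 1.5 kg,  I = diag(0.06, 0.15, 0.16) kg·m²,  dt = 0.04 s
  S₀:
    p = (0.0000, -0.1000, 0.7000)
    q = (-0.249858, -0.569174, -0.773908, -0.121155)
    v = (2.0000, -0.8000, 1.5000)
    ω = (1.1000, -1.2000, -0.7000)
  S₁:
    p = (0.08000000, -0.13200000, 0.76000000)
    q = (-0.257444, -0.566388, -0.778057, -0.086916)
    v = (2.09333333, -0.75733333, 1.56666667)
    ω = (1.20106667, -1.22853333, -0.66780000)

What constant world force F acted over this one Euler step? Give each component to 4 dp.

F = (3.5000, 1.6000, 2.5000)

Δv = v₁−v₀ = (0.09333333, 0.04266667, 0.06666667)
m·(v₁−v₀)/dt = (3.5000, 1.6000, 2.5000)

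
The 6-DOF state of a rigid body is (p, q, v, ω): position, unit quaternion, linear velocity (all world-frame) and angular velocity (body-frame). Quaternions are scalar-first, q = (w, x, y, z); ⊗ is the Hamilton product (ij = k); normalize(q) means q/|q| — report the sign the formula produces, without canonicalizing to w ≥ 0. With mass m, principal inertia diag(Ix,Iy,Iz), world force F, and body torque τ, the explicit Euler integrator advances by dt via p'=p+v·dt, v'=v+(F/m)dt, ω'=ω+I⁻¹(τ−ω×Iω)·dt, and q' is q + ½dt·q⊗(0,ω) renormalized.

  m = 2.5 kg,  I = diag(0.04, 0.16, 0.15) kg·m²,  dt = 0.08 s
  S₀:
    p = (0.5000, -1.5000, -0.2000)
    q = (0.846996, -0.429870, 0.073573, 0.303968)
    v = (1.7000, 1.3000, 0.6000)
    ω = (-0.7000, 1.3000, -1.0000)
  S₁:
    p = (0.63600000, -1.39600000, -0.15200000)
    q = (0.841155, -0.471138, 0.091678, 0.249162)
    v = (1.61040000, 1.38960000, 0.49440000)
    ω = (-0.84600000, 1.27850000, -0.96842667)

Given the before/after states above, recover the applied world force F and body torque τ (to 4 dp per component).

F = (-2.8000, 2.8000, -3.3000)
τ = (-0.0600, -0.1200, -0.0500)

Δv = v₁−v₀ = (-0.08960000, 0.08960000, -0.10560000)
applied force F = (-2.8000, 2.8000, -3.3000)
rate change Δω = (-0.14600000, -0.02150000, 0.03157333)
applied torque τ = (-0.0600, -0.1200, -0.0500)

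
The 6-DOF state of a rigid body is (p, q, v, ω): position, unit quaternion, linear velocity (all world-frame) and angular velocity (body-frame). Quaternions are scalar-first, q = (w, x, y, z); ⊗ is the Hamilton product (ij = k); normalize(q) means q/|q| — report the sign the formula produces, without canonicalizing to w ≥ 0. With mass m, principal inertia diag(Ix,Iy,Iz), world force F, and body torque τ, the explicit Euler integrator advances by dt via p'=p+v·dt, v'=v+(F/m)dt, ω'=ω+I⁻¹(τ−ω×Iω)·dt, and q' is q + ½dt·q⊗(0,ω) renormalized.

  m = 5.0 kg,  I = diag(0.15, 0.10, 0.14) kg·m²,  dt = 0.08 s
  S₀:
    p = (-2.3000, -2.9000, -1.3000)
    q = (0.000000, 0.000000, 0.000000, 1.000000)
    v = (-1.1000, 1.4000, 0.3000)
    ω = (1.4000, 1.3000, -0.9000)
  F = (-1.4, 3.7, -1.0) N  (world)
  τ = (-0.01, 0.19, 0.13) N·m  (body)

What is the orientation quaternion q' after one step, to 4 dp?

2q̇ = q⊗(0,ω) = (0.9000000, -1.3000000, 1.4000000, 0.0000000)
updated quaternion q' = (0.0359, -0.0518, 0.0558, 0.9965)

q' = (0.0359, -0.0518, 0.0558, 0.9965)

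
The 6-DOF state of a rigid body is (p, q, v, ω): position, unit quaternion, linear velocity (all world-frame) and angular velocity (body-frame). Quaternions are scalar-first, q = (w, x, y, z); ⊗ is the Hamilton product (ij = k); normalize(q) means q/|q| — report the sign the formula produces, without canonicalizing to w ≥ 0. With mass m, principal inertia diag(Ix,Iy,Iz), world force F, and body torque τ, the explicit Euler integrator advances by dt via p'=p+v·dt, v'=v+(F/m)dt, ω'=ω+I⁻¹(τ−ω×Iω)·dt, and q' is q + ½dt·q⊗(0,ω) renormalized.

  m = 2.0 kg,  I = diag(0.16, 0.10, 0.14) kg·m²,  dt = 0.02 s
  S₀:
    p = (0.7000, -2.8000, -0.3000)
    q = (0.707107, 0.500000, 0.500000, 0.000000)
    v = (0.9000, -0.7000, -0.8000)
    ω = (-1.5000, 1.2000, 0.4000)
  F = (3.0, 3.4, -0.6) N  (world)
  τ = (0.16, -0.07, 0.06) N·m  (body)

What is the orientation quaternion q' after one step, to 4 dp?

q' = (0.7085, 0.4913, 0.5064, 0.0163)

q⊗(0,ω) = (0.1500000, -0.8606605, 0.6485284, 1.6328428)
updated quaternion q' = (0.7085, 0.4913, 0.5064, 0.0163)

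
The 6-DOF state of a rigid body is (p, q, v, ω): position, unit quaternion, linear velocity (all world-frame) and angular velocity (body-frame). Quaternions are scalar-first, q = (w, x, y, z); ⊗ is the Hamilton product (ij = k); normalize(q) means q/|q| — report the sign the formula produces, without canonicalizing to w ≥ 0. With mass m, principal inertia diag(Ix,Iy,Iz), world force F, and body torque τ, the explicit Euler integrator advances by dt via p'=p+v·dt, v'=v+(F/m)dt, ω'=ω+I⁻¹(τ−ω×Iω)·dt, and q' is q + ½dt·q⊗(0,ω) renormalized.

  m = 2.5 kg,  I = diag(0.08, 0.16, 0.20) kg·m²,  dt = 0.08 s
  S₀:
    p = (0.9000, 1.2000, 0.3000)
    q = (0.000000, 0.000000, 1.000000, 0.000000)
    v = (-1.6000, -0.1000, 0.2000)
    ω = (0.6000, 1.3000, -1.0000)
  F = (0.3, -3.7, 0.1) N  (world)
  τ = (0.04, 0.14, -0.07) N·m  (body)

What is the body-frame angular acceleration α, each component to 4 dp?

precession coupling ω×(Iω) = (-0.0520, 0.0720, 0.0624)
angular accel α = (1.1500, 0.4250, -0.6620)

α = (1.1500, 0.4250, -0.6620)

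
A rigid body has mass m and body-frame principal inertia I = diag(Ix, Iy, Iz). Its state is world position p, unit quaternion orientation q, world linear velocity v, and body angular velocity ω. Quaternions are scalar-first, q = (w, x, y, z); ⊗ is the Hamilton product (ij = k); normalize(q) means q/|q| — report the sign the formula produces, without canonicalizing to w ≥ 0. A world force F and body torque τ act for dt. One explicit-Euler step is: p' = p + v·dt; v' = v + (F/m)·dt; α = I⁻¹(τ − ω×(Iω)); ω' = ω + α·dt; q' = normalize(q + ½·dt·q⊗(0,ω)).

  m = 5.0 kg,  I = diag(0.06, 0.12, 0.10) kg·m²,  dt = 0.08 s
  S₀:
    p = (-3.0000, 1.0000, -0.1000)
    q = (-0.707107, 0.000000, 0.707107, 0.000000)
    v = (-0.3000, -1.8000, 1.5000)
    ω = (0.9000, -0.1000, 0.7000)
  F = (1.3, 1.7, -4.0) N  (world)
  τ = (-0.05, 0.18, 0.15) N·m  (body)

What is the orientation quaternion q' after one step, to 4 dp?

2q̇ = q⊗(0,ω) = (0.0707107, -0.1414214, 0.0707107, -1.1313712)
updated quaternion q' = (-0.7035, -0.0057, 0.7092, -0.0452)

q' = (-0.7035, -0.0057, 0.7092, -0.0452)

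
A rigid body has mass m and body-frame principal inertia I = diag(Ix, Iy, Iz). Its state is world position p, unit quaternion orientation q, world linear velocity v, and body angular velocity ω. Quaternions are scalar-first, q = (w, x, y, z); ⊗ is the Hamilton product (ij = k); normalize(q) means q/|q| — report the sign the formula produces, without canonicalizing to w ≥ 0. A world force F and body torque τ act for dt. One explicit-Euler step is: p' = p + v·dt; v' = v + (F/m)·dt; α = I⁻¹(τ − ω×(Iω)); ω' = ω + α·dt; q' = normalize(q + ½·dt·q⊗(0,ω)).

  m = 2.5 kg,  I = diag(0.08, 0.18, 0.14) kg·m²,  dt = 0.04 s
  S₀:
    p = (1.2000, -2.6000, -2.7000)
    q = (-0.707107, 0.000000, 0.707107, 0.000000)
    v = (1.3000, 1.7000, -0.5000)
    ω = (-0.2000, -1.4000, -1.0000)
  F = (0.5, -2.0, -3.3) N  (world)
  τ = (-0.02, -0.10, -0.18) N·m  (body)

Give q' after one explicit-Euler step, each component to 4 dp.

q' = (-0.6869, -0.0113, 0.7265, 0.0170)

q⊗(0,ω) = (0.9899498, -0.5656856, 0.9899498, 0.8485284)
q' = normalize(q + ½dt·q⊗(0,ω)) = (-0.6869, -0.0113, 0.7265, 0.0170)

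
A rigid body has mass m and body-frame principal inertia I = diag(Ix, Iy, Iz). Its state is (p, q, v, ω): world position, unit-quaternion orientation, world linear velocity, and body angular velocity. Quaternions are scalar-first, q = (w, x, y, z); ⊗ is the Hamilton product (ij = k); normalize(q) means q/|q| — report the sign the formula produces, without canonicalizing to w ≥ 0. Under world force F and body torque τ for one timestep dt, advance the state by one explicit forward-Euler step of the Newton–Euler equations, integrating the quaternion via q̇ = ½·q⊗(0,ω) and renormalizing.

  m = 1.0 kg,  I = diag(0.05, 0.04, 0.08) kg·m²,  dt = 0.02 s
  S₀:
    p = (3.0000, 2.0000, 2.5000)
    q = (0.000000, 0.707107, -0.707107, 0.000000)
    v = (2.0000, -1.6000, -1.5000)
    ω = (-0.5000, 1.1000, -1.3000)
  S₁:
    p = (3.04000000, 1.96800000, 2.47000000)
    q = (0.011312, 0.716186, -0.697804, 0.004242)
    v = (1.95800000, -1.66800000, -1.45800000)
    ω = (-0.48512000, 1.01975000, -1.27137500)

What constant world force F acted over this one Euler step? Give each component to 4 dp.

Δv = v₁−v₀ = (-0.04200000, -0.06800000, 0.04200000)
applied force F = (-2.1000, -3.4000, 2.1000)

F = (-2.1000, -3.4000, 2.1000)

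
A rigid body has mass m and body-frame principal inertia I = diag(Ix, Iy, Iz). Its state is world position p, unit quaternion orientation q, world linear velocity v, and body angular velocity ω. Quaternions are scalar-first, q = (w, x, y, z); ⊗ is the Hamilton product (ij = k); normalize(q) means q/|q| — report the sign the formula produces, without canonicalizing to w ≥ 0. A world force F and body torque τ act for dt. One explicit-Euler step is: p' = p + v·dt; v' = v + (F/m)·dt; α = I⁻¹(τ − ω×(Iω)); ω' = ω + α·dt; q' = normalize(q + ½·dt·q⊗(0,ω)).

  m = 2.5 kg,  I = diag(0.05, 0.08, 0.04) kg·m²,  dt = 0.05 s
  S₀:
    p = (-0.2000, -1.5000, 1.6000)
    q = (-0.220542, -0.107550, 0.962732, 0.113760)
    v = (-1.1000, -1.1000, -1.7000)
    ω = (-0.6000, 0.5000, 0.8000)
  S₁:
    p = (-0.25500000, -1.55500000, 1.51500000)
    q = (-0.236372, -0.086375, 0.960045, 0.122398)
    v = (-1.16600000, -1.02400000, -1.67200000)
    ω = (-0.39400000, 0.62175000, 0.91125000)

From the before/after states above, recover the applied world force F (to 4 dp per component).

velocity change Δv = (-0.06600000, 0.07600000, 0.02800000)
F = m·Δv/dt = (-3.3000, 3.8000, 1.4000)

F = (-3.3000, 3.8000, 1.4000)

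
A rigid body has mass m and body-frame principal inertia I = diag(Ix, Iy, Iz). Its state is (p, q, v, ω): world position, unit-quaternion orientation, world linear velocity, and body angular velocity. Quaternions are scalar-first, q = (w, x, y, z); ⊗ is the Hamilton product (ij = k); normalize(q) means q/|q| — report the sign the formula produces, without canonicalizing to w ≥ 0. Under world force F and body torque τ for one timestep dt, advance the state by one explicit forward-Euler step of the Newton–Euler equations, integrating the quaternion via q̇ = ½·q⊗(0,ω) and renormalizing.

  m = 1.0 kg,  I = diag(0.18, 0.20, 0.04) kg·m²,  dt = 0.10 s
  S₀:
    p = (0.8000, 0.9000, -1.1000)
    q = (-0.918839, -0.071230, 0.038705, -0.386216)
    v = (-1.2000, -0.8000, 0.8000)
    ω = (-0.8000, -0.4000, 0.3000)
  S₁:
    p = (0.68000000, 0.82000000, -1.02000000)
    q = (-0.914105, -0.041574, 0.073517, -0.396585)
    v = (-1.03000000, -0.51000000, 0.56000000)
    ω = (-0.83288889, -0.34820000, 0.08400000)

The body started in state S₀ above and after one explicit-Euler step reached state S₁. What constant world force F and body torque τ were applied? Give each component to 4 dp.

F = (1.7000, 2.9000, -2.4000)
τ = (-0.0400, 0.0700, -0.0800)

ω₁ − ω₀ = (-0.03288889, 0.05180000, -0.21600000)
ω₀×(Iω₀) = (0.0192, -0.0336, 0.0064)
I·α + gyro = (-0.0400, 0.0700, -0.0800)
velocity change Δv = (0.17000000, 0.29000000, -0.24000000)
F = m·Δv/dt = (1.7000, 2.9000, -2.4000)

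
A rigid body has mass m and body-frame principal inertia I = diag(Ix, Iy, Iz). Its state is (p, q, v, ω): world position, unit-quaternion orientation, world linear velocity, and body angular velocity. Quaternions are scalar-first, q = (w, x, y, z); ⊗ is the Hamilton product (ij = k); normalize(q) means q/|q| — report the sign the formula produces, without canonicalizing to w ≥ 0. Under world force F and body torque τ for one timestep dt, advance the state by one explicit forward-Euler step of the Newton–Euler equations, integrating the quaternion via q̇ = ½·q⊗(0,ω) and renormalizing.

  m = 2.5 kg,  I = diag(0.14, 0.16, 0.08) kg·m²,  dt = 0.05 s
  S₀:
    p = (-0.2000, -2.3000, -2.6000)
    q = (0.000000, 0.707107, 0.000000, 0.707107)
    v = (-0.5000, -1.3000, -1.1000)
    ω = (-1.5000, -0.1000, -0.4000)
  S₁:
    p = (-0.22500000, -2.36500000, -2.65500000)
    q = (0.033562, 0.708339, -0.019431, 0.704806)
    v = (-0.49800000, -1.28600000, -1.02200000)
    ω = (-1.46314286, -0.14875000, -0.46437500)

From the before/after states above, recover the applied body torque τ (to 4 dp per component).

τ = (0.1000, -0.1200, -0.1000)

Δω = ω₁−ω₀ = (0.03685714, -0.04875000, -0.06437500)
gyro term ω₀×Iω₀ = (-0.0032, 0.0360, 0.0030)
τ = I·(Δω/dt) + ω₀×(Iω₀) = (0.1000, -0.1200, -0.1000)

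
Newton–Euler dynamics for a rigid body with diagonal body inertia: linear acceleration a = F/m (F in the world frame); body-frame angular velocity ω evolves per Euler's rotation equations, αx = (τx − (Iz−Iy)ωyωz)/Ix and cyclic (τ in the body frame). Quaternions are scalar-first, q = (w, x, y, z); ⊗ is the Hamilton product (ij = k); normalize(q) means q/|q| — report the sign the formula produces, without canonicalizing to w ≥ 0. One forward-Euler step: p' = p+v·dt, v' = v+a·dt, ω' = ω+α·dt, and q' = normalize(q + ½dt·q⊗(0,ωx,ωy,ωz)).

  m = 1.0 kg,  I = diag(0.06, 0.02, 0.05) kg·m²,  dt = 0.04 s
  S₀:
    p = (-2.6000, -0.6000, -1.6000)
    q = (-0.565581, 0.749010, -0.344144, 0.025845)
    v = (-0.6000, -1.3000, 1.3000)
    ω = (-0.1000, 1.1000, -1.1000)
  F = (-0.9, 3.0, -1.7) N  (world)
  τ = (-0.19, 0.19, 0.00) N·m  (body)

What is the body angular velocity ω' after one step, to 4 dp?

ω' = (-0.2025, 1.4778, -1.1035)

precession coupling ω×(Iω) = (-0.0363, 0.0011, 0.0044)
α = I⁻¹(τ − ω×Iω) = (-2.5617, 9.4450, -0.0880)
ω' = ω + α·dt = (-0.2025, 1.4778, -1.1035)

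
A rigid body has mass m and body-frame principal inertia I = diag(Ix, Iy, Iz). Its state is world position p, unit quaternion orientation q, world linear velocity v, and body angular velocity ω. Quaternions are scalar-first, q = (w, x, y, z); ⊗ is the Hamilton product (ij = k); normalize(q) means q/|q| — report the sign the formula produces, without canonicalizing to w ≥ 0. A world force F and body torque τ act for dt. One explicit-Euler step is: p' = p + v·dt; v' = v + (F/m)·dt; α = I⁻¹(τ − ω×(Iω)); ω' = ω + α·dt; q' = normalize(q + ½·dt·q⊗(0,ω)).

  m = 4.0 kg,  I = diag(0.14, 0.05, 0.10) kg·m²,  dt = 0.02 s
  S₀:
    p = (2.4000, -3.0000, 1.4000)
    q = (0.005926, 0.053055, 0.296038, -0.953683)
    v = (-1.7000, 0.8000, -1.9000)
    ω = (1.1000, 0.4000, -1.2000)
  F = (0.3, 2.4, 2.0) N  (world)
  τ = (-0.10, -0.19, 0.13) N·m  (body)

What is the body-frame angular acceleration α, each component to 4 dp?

α = (-0.5429, -2.7440, 1.6960)

ω×(Iω) gyroscopic = (-0.0240, -0.0528, -0.0396)
(τ − ω×Iω)/I = (-0.5429, -2.7440, 1.6960)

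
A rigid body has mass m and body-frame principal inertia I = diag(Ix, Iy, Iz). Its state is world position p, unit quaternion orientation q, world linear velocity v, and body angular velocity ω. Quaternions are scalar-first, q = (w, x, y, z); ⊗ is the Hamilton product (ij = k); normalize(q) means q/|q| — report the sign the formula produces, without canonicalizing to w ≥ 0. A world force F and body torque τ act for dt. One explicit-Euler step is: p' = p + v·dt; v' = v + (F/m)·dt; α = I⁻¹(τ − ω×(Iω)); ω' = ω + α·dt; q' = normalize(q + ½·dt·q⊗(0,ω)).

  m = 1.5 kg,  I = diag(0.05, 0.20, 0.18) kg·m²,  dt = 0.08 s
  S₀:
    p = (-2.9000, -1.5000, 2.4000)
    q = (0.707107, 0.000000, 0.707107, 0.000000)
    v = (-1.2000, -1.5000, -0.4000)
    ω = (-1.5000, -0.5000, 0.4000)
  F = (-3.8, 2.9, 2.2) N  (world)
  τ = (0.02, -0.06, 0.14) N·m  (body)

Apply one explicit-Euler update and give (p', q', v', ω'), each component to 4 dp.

p' = (-2.9960, -1.6200, 2.3680)
q' = (0.7197, -0.0310, 0.6915, 0.0536)
v' = (-1.4027, -1.3453, -0.2827)
ω' = (-1.4744, -0.5552, 0.4122)

ω×(Iω) gyroscopic = (0.0040, 0.0780, 0.1125)
angular accel α = (0.3200, -0.6900, 0.1528)
ω' = ω + α·dt = (-1.4744, -0.5552, 0.4122)
2q̇ = q⊗(0,ω) = (0.3535535, -0.7778177, -0.3535535, 1.3435033)
updated quaternion q' = (0.7197, -0.0310, 0.6915, 0.0536)
a = F/m = (-2.5333, 1.9333, 1.4667)
new position p' = (-2.9960, -1.6200, 2.3680)
v' = v + a·dt = (-1.4027, -1.3453, -0.2827)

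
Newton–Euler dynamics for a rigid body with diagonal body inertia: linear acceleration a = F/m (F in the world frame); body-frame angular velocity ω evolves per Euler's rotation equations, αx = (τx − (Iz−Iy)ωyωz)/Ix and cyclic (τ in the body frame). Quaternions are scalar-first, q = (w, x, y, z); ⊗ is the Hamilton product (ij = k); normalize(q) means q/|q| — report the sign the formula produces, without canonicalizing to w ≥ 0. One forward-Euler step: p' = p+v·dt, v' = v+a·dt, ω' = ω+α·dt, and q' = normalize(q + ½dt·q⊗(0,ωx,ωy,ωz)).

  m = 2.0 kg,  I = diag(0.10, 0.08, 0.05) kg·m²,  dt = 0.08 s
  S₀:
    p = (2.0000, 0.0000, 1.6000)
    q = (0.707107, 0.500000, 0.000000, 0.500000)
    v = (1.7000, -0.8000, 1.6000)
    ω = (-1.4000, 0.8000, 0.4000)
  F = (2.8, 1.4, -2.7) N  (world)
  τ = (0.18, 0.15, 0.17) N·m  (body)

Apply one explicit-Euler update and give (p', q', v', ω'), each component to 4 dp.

linear accel F/m = (1.4000, 0.7000, -1.3500)
p' = p + v·dt = (2.1360, -0.0640, 1.7280)
v + (F/m)dt = (1.8120, -0.7440, 1.4920)
(τ − ω×Iω)/I = (1.8960, 2.2250, 2.9520)
new body rate ω' = (-1.2483, 0.9780, 0.6362)
q⊗(0,ω) = (0.5000000, -1.3899498, -0.3343144, 0.6828428)
updated quaternion q' = (0.7255, 0.4434, -0.0133, 0.5262)

p' = (2.1360, -0.0640, 1.7280)
q' = (0.7255, 0.4434, -0.0133, 0.5262)
v' = (1.8120, -0.7440, 1.4920)
ω' = (-1.2483, 0.9780, 0.6362)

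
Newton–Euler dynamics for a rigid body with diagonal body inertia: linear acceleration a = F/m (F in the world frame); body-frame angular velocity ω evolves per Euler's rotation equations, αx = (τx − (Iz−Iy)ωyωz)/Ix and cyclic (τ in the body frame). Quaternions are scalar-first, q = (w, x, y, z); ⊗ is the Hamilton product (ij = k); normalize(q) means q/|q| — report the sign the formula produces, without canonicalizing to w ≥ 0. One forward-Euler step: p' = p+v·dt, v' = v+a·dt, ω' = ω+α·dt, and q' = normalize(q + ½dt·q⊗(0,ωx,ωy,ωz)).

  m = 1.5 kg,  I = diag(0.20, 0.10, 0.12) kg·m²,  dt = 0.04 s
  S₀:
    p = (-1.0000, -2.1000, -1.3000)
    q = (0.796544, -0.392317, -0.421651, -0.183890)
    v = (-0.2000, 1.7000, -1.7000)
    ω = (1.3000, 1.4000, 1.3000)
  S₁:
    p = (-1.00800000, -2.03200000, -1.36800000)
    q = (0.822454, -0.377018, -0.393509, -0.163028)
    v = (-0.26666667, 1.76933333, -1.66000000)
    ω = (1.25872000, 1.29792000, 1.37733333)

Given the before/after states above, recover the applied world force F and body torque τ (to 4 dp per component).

rate change Δω = (-0.04128000, -0.10208000, 0.07733333)
applied torque τ = (-0.1700, -0.1200, 0.0500)
velocity change Δv = (-0.06666667, 0.06933333, 0.04000000)
applied force F = (-2.5000, 2.6000, 1.5000)

F = (-2.5000, 2.6000, 1.5000)
τ = (-0.1700, -0.1200, 0.0500)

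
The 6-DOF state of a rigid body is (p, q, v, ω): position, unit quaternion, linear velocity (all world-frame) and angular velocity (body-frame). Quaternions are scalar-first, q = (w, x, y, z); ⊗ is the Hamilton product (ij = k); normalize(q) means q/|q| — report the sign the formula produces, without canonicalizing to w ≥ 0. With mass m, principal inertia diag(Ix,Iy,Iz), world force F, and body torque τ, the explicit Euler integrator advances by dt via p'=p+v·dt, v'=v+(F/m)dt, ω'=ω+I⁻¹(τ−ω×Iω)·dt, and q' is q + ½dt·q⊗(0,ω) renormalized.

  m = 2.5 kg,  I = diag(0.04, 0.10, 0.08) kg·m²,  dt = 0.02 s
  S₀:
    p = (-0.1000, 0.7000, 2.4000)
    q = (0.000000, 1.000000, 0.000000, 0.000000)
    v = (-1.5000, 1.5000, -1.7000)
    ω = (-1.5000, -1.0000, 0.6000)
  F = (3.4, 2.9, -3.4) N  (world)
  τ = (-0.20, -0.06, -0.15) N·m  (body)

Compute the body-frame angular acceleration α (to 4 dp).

α = (-5.3000, -0.9600, -3.0000)

ω×(Iω) gyroscopic = (0.0120, 0.0360, 0.0900)
α = I⁻¹(τ − ω×Iω) = (-5.3000, -0.9600, -3.0000)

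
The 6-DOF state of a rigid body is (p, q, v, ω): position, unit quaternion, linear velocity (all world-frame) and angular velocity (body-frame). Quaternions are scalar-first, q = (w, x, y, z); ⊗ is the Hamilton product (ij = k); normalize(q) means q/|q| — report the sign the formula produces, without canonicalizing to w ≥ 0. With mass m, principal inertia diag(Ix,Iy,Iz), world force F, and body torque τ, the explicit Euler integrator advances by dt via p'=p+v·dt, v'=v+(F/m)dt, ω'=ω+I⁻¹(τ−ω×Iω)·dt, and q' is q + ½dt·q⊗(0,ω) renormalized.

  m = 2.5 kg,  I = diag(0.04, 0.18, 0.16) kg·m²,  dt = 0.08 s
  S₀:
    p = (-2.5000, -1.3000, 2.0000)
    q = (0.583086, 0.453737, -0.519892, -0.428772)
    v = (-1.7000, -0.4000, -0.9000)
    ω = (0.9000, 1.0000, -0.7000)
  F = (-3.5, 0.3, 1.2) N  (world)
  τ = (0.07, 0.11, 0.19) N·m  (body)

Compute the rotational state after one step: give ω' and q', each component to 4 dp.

ω' = (1.0120, 1.0153, -0.6680)
q' = (0.5745, 0.5055, -0.4984, -0.4075)

angular accel α = (1.4000, 0.1911, 0.4000)
new body rate ω' = (1.0120, 1.0153, -0.6680)
2q̇ = q⊗(0,ω) = (-0.1886117, 1.3174738, 0.5148071, 0.5134796)
q + ½dt·q⊗(0,ω), renormalized = (0.5745, 0.5055, -0.4984, -0.4075)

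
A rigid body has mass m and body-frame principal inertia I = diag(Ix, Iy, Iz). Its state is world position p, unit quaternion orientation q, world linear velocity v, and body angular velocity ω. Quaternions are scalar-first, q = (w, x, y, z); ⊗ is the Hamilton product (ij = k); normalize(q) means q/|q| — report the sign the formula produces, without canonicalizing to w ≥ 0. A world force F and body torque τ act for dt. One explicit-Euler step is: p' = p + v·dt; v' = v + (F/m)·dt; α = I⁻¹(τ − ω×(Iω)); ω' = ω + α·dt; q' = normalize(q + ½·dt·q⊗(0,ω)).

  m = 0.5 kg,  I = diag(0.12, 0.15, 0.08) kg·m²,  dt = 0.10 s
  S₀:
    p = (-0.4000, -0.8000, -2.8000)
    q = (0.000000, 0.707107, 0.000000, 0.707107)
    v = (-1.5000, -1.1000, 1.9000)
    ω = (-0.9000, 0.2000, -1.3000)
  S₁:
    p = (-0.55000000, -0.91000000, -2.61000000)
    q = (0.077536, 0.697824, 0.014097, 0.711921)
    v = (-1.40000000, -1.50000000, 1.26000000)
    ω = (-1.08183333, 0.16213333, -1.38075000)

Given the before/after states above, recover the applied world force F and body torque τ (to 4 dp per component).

F = (0.5000, -2.0000, -3.2000)
τ = (-0.2000, -0.0100, -0.0700)

Δω = ω₁−ω₀ = (-0.18183333, -0.03786667, -0.08075000)
ω₀×(Iω₀) = (0.0182, 0.0468, -0.0054)
I·α + gyro = (-0.2000, -0.0100, -0.0700)
v₁ − v₀ = (0.10000000, -0.40000000, -0.64000000)
F = m·Δv/dt = (0.5000, -2.0000, -3.2000)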